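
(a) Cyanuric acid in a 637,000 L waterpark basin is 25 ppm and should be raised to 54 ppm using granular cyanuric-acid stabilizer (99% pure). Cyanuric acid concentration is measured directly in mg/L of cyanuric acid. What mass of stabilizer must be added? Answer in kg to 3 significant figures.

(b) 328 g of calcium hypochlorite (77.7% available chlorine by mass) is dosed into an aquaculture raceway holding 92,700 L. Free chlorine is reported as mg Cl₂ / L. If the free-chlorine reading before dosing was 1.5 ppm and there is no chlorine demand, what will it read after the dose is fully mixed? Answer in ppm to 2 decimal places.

(a) 18.7 kg; (b) 4.25 ppm

(a) CYA to add: (54 − 25) = 29 mg/L × 637,000 L = 18,470 g cyanuric acid.
(a) At 99% purity: 18,470 / 0.99 = 18,660 g product.

(b) Available chlorine delivered: 328 g × 0.777 = 254.9 g as Cl₂.
(b) Concentration rise: 254.9 g / 92,700 L = 2.749 mg/L = 2.75 ppm.
(b) Final FC: 1.5 + 2.75 = 4.25 ppm.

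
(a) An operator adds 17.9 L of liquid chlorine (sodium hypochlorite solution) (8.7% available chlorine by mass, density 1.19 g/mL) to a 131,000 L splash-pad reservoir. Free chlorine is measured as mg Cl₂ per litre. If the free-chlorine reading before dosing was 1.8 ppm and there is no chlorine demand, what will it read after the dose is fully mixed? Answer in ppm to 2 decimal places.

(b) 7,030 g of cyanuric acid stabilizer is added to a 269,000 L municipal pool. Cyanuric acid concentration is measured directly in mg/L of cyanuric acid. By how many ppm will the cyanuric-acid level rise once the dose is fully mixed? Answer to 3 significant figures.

(a) 15.95 ppm; (b) 26.1 ppm

(a) Mass of solution: 17.9 L × 1000 mL/L × 1.19 g/mL = 21,300 g.
(a) Available chlorine delivered: 21,300 g × 0.087 = 1853 g as Cl₂.
(a) Concentration rise: 1853 g / 131,000 L = 14.15 mg/L = 14.15 ppm.
(a) Final FC: 1.8 + 14.15 = 15.95 ppm.

(b) Rise: 7,030 g / 269,000 L × 1000 = 26.13 mg/L.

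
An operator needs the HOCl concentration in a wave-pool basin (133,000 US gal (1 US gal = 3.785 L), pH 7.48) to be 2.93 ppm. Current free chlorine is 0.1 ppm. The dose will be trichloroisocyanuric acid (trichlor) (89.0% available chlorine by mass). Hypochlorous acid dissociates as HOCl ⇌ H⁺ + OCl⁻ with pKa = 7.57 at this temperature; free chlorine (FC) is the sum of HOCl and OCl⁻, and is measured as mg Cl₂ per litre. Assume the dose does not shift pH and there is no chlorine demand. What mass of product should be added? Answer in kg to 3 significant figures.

2.95 kg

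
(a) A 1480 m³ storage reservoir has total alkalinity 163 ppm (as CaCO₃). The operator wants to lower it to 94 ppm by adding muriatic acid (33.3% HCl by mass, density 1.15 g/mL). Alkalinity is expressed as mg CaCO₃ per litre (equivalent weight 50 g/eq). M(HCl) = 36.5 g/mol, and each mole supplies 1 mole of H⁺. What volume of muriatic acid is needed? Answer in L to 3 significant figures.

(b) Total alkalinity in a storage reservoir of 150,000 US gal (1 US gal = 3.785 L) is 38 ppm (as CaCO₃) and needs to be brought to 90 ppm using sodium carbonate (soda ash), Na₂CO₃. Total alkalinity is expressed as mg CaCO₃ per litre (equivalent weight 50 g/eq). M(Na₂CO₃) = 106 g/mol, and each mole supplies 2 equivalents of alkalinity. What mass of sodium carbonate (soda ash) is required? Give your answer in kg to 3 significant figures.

(a) Volume: 1480 m³ = 1,480,000 L.
(a) Alkalinity to neutralize: (163 − 94) = 69 mg/L as CaCO₃ × 1,480,000 L = 102,100 g as CaCO₃.
(a) Equivalents of H⁺ required: 102,100 ÷ 50 g/eq = 2042 eq = 2042 mol HCl.
(a) Mass of HCl: 2042 × 36.5 = 74,550 g.
(a) Mass of 33.3% solution: 74,550 / 0.333 = 223,900 g.
(a) Volume: 223,900 g ÷ 1.15 g/mL = 194,700 mL.

(b) Volume: 150,000 US gal × 3.785 L/gal = 567,750 L.
(b) Alkalinity to add: (90 − 38) = 52 mg/L as CaCO₃ × 567,750 L = 29,520 g as CaCO₃.
(b) Equivalents: 29,520 g ÷ 50 g/eq = 590.5 eq.
(b) Each mole of Na₂CO₃ supplies 2 eq, so 590.5 / 2 = 295.2 mol.
(b) Mass: 295.2 mol × 106 g/mol = 31,290 g.

(a) 195 L; (b) 31.3 kg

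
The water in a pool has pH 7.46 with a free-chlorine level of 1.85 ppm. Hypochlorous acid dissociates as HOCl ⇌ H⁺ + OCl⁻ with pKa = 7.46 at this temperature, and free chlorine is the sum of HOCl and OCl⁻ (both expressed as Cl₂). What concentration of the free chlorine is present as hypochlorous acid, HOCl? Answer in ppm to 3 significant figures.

0.925 ppm

[OCl⁻]/[HOCl] = 10^(pH − pKa) = 10^(7.46 − 7.46) = 10^0.00 = 1.
Fraction as HOCl = 1 / (1 + 1) = 0.5.
HOCl = 0.5 × 1.85 ppm = 0.925 ppm.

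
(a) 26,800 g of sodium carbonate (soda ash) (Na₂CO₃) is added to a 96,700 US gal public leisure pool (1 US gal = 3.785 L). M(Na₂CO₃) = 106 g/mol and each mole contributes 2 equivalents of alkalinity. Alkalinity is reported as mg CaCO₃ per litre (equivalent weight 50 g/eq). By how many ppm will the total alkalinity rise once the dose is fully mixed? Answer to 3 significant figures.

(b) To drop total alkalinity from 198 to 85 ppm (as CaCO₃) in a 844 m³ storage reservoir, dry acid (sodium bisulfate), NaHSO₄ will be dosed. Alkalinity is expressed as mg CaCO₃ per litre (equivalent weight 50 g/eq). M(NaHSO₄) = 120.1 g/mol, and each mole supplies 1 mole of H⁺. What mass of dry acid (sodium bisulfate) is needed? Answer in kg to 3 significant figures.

(a) 69.1 ppm; (b) 229 kg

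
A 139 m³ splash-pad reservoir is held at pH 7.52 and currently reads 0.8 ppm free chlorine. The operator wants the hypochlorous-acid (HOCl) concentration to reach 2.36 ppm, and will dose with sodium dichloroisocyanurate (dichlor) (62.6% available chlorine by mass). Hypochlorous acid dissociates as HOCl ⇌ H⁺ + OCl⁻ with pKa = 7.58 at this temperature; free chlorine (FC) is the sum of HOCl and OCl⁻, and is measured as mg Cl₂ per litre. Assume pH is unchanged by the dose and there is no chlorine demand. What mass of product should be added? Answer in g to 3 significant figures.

803 g

Volume: 139 m³ = 139,000 L.
[OCl⁻]/[HOCl] = 10^(pH − pKa) = 10^(7.52 − 7.58) = 0.871; fraction as HOCl = 1/(1 + 0.871) = 0.5345.
Free chlorine required for 2.36 ppm HOCl: 2.36 / 0.5345 = 4.415 ppm.
FC to add: 4.415 − 0.8 = 3.615 mg/L as Cl₂.
Cl₂ equivalent: 3.615 mg/L × 139,000 L = 502.6 g.
Product at 62.6% available Cl: 502.6 / 0.626 = 802.8 g.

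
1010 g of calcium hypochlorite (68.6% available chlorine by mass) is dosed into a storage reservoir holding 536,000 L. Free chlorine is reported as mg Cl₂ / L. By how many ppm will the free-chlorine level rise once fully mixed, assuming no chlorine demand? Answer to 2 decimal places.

1.29 ppm

Available chlorine delivered: 1010 g × 0.686 = 692.9 g as Cl₂.
Concentration rise: 692.9 g / 536,000 L = 1.293 mg/L = 1.29 ppm.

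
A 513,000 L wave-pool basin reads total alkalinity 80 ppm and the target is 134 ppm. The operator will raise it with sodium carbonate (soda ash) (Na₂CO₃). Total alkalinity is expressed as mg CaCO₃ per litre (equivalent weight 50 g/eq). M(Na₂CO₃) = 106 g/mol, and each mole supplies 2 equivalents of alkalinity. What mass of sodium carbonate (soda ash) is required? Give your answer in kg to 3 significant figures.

29.4 kg

Alkalinity to add: (134 − 80) = 54 mg/L as CaCO₃ × 513,000 L = 27,700 g as CaCO₃.
Equivalents: 27,700 g ÷ 50 g/eq = 554 eq.
Each mole of Na₂CO₃ supplies 2 eq, so 554 / 2 = 277 mol.
Mass: 277 mol × 106 g/mol = 29,360 g.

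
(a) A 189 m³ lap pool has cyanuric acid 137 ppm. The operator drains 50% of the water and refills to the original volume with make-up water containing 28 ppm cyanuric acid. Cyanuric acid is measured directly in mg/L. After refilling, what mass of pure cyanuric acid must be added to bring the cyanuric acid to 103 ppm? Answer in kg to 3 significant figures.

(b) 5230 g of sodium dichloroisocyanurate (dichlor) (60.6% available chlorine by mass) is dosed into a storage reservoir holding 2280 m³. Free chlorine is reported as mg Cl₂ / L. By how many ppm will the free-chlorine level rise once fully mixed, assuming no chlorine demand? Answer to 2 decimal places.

(a) Volume: 189 m³ = 189,000 L.
(a) After draining 50% and refilling: 137 × 0.50 + 28 × 0.50 = 82.5 ppm.
(a) Deficit to target: 103 − 82.5 = 20.5 mg/L.
(a) Mass: 20.5 mg/L × 189,000 L = 3874 g cyanuric acid.

(b) Volume: 2280 m³ = 2,280,000 L.
(b) Available chlorine delivered: 5230 g × 0.606 = 3169 g as Cl₂.
(b) Concentration rise: 3169 g / 2,280,000 L = 1.39 mg/L = 1.39 ppm.

(a) 3.87 kg; (b) 1.39 ppm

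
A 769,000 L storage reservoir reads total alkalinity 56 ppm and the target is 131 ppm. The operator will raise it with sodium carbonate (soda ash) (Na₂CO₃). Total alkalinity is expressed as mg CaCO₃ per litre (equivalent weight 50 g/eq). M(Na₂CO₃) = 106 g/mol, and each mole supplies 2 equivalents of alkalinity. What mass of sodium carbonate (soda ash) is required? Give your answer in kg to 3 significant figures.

61.1 kg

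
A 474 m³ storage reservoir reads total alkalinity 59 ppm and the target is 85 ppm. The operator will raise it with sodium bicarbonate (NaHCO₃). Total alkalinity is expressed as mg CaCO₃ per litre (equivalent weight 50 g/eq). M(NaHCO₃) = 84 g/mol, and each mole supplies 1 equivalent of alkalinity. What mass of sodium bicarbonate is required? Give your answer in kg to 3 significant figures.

Volume: 474 m³ = 474,000 L.
Alkalinity to add: (85 − 59) = 26 mg/L as CaCO₃ × 474,000 L = 12,320 g as CaCO₃.
Equivalents: 12,320 g ÷ 50 g/eq = 246.5 eq.
NaHCO₃ supplies 1 eq per mole → 246.5 mol.
Mass: 246.5 mol × 84 g/mol = 20,700 g.

20.7 kg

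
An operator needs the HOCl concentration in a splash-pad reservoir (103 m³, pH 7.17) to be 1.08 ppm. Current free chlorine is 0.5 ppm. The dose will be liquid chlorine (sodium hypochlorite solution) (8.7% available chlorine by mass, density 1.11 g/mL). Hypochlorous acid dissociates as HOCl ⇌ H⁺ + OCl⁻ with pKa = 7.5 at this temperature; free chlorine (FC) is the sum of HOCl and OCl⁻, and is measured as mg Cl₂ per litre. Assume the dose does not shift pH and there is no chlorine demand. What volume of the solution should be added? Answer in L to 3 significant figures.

1.16 L

Volume: 103 m³ = 103,000 L.
[OCl⁻]/[HOCl] = 10^(pH − pKa) = 10^(7.17 − 7.5) = 0.4677; fraction as HOCl = 1/(1 + 0.4677) = 0.6813.
Free chlorine required for 1.08 ppm HOCl: 1.08 / 0.6813 = 1.585 ppm.
FC to add: 1.585 − 0.5 = 1.085 mg/L as Cl₂.
Cl₂ equivalent: 1.085 mg/L × 103,000 L = 111.8 g.
Product at 8.7% available Cl: 111.8 / 0.087 = 1285 g.
Volume: 1285 g ÷ 1.11 g/mL = 1157 mL.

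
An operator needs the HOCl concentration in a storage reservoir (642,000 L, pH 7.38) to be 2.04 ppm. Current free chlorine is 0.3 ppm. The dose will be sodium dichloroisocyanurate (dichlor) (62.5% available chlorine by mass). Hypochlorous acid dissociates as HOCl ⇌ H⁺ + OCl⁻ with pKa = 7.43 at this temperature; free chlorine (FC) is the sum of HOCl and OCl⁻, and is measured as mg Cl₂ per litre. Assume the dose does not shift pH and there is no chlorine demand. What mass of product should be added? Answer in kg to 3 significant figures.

[OCl⁻]/[HOCl] = 10^(pH − pKa) = 10^(7.38 − 7.43) = 0.8913; fraction as HOCl = 1/(1 + 0.8913) = 0.5288.
Free chlorine required for 2.04 ppm HOCl: 2.04 / 0.5288 = 3.858 ppm.
FC to add: 3.858 − 0.3 = 3.558 mg/L as Cl₂.
Cl₂ equivalent: 3.558 mg/L × 642,000 L = 2284 g.
Product at 62.5% available Cl: 2284 / 0.625 = 3655 g.

3.65 kg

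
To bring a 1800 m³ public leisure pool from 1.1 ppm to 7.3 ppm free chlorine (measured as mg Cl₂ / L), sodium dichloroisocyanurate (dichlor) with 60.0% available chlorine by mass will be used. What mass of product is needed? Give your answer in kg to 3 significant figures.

18.6 kg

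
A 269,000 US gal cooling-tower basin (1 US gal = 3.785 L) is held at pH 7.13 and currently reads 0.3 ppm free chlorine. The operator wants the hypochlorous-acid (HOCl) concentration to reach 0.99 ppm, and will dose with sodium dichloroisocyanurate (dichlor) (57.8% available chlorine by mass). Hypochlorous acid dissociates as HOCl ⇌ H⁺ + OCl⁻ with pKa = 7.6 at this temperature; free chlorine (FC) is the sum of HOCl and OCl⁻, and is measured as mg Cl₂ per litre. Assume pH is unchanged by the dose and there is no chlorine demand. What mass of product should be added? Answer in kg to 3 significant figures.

1.81 kg

Volume: 269,000 US gal × 3.785 L/gal = 1,018,165 L.
[OCl⁻]/[HOCl] = 10^(pH − pKa) = 10^(7.13 − 7.6) = 0.3388; fraction as HOCl = 1/(1 + 0.3388) = 0.7469.
Free chlorine required for 0.99 ppm HOCl: 0.99 / 0.7469 = 1.325 ppm.
FC to add: 1.325 − 0.3 = 1.025 mg/L as Cl₂.
Cl₂ equivalent: 1.025 mg/L × 1,018,165 L = 1044 g.
Product at 57.8% available Cl: 1044 / 0.578 = 1806 g.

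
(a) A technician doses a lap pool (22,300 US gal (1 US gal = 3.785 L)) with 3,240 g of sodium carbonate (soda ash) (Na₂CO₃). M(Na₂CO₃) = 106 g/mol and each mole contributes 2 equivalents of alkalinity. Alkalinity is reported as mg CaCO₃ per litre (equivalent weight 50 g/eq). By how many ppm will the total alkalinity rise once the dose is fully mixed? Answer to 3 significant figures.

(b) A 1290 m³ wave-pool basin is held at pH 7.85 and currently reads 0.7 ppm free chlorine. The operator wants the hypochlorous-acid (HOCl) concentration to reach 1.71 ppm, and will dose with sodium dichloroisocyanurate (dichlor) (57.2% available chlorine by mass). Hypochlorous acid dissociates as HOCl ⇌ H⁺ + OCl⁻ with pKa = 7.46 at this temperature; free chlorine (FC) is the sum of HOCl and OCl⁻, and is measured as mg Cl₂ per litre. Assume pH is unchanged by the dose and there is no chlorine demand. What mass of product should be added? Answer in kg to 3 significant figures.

(a) 36.2 ppm; (b) 11.7 kg

(a) Volume: 22,300 US gal × 3.785 L/gal = 84,406 L.
(a) Moles of Na₂CO₃: 3,240 g ÷ 106 g/mol = 30.57 mol → 61.13 eq of alkalinity.
(a) As CaCO₃: 61.13 eq × 50 g/eq = 3057 g.
(a) Rise: 3057 g / 84,406 L × 1000 = 36.21 mg/L.

(b) Volume: 1290 m³ = 1,290,000 L.
(b) [OCl⁻]/[HOCl] = 10^(pH − pKa) = 10^(7.85 − 7.46) = 2.455; fraction as HOCl = 1/(1 + 2.455) = 0.2895.
(b) Free chlorine required for 1.71 ppm HOCl: 1.71 / 0.2895 = 5.908 ppm.
(b) FC to add: 5.908 − 0.7 = 5.208 mg/L as Cl₂.
(b) Cl₂ equivalent: 5.208 mg/L × 1,290,000 L = 6718 g.
(b) Product at 57.2% available Cl: 6718 / 0.572 = 11,740 g.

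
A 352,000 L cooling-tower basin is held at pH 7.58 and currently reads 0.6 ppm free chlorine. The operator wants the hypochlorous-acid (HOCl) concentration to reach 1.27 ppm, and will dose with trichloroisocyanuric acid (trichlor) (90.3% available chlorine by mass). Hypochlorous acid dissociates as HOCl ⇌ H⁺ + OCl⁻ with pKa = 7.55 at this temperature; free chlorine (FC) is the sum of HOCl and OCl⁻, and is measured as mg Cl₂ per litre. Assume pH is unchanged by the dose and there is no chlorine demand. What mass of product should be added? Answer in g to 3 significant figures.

792 g

[OCl⁻]/[HOCl] = 10^(pH − pKa) = 10^(7.58 − 7.55) = 1.072; fraction as HOCl = 1/(1 + 1.072) = 0.4827.
Free chlorine required for 1.27 ppm HOCl: 1.27 / 0.4827 = 2.631 ppm.
FC to add: 2.631 − 0.6 = 2.031 mg/L as Cl₂.
Cl₂ equivalent: 2.031 mg/L × 352,000 L = 714.9 g.
Product at 90.3% available Cl: 714.9 / 0.903 = 791.6 g.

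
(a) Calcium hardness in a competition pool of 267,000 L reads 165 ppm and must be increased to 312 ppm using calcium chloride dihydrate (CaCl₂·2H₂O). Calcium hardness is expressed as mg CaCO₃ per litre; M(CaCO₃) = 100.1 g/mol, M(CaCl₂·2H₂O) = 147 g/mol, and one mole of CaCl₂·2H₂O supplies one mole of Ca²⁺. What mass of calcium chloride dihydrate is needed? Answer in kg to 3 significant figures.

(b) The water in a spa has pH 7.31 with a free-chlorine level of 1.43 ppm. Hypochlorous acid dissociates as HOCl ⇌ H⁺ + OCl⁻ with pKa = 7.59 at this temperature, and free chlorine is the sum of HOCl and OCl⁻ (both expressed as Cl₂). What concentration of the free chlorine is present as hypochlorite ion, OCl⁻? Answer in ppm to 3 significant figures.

(a) 57.6 kg; (b) 0.492 ppm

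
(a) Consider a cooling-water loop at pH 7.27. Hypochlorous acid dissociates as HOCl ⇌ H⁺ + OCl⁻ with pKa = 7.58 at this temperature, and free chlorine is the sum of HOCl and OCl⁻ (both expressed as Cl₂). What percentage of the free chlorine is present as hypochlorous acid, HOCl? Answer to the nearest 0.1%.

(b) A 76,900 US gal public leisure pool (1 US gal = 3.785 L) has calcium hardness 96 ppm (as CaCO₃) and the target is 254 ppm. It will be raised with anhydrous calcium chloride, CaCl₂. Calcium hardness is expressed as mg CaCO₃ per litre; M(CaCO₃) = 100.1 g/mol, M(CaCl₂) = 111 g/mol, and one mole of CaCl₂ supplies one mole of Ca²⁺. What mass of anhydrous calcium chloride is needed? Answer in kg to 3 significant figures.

(a) [OCl⁻]/[HOCl] = 10^(pH − pKa) = 10^(7.27 − 7.58) = 10^-0.31 = 0.4898.
(a) Fraction as HOCl = 1 / (1 + 0.4898) = 0.6712.

(b) Volume: 76,900 US gal × 3.785 L/gal = 291,066 L.
(b) Hardness to add: (254 − 96) = 158 mg/L as CaCO₃ × 291,066 L = 45,990 g as CaCO₃.
(b) Moles of Ca²⁺ (1 mol Ca²⁺ ≡ 1 mol CaCO₃): 45,990 / 100.1 g/mol = 459.4 mol.
(b) Mass of CaCl₂: 459.4 × 111 = 51,000 g.

(a) 67.1%; (b) 51.0 kg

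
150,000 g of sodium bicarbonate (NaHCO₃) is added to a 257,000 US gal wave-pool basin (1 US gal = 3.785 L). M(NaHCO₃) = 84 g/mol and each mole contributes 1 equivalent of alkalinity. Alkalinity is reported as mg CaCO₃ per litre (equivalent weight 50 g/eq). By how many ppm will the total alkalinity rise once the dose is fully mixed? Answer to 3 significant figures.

Volume: 257,000 US gal × 3.785 L/gal = 972,745 L.
Moles of NaHCO₃: 150,000 g ÷ 84 g/mol = 1786 mol → 1786 eq of alkalinity.
As CaCO₃: 1786 eq × 50 g/eq = 89,290 g.
Rise: 89,290 g / 972,745 L × 1000 = 91.79 mg/L.

91.8 ppm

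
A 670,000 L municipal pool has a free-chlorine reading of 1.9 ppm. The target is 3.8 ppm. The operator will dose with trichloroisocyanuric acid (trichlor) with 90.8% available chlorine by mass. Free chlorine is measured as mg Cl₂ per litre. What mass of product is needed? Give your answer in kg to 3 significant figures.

Chlorine deficit: 3.8 − 1.9 = 1.9 ppm = 1.9 mg/L as Cl₂.
Cl₂ equivalent needed: 1.9 mg/L × 670,000 L = 1,273,000 mg = 1273 g.
Product at 90.8% available chlorine: 1273 / 0.908 = 1402 g.

1.40 kg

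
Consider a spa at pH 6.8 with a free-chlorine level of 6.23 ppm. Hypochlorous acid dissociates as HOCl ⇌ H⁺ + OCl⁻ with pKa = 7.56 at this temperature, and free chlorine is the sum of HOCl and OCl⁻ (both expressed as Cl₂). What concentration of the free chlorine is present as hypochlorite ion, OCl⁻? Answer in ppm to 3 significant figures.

[OCl⁻]/[HOCl] = 10^(pH − pKa) = 10^(6.8 − 7.56) = 10^-0.76 = 0.1738.
Fraction as HOCl = 1 / (1 + 0.1738) = 0.8519.
OCl⁻ = (1 − 0.8519) × 6.23 ppm = 0.9224 ppm.

0.922 ppm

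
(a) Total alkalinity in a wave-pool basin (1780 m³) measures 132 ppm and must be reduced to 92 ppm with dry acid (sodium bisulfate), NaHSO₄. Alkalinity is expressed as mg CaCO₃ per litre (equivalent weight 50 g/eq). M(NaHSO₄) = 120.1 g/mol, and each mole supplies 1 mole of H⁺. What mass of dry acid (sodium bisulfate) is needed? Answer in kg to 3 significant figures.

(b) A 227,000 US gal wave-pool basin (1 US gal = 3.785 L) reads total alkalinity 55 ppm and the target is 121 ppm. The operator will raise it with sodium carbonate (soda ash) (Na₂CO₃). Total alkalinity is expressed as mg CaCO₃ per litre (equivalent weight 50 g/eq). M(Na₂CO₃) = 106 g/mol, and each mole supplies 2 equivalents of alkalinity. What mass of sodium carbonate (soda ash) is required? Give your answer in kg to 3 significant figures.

(a) 171 kg; (b) 60.1 kg

(a) Volume: 1780 m³ = 1,780,000 L.
(a) Alkalinity to neutralize: (132 − 92) = 40 mg/L as CaCO₃ × 1,780,000 L = 71,200 g as CaCO₃.
(a) Equivalents of H⁺ required: 71,200 ÷ 50 g/eq = 1424 eq = 1424 mol NaHSO₄.
(a) Mass of NaHSO₄: 1424 × 120.1 = 171,000 g.

(b) Volume: 227,000 US gal × 3.785 L/gal = 859,195 L.
(b) Alkalinity to add: (121 − 55) = 66 mg/L as CaCO₃ × 859,195 L = 56,710 g as CaCO₃.
(b) Equivalents: 56,710 g ÷ 50 g/eq = 1134 eq.
(b) Each mole of Na₂CO₃ supplies 2 eq, so 1134 / 2 = 567.1 mol.
(b) Mass: 567.1 mol × 106 g/mol = 60,110 g.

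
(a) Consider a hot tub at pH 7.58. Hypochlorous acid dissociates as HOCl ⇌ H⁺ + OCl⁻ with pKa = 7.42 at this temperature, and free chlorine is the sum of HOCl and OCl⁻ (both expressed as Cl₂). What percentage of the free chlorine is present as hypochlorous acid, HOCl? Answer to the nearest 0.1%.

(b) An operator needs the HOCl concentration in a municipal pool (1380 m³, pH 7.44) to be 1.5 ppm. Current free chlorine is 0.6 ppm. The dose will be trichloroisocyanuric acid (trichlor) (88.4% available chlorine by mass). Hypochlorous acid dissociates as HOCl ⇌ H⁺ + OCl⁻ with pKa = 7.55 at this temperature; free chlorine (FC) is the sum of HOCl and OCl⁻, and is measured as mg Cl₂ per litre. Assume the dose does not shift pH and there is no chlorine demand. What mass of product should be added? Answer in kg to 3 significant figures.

(a) 40.9%; (b) 3.22 kg

(a) [OCl⁻]/[HOCl] = 10^(pH − pKa) = 10^(7.58 − 7.42) = 10^0.16 = 1.445.
(a) Fraction as HOCl = 1 / (1 + 1.445) = 0.4089.

(b) Volume: 1380 m³ = 1,380,000 L.
(b) [OCl⁻]/[HOCl] = 10^(pH − pKa) = 10^(7.44 − 7.55) = 0.7762; fraction as HOCl = 1/(1 + 0.7762) = 0.563.
(b) Free chlorine required for 1.5 ppm HOCl: 1.5 / 0.563 = 2.664 ppm.
(b) FC to add: 2.664 − 0.6 = 2.064 mg/L as Cl₂.
(b) Cl₂ equivalent: 2.064 mg/L × 1,380,000 L = 2849 g.
(b) Product at 88.4% available Cl: 2849 / 0.884 = 3223 g.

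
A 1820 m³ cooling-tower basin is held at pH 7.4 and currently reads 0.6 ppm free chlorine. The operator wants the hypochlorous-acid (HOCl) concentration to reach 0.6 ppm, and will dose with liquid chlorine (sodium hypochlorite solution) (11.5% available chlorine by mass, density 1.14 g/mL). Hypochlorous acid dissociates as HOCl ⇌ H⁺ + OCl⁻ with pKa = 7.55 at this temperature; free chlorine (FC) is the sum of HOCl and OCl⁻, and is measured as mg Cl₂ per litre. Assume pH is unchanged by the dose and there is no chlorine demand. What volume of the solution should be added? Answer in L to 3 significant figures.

5.90 L

Volume: 1820 m³ = 1,820,000 L.
[OCl⁻]/[HOCl] = 10^(pH − pKa) = 10^(7.4 − 7.55) = 0.7079; fraction as HOCl = 1/(1 + 0.7079) = 0.5855.
Free chlorine required for 0.6 ppm HOCl: 0.6 / 0.5855 = 1.025 ppm.
FC to add: 1.025 − 0.6 = 0.4248 mg/L as Cl₂.
Cl₂ equivalent: 0.4248 mg/L × 1,820,000 L = 773.1 g.
Product at 11.5% available Cl: 773.1 / 0.115 = 6722 g.
Volume: 6722 g ÷ 1.14 g/mL = 5897 mL.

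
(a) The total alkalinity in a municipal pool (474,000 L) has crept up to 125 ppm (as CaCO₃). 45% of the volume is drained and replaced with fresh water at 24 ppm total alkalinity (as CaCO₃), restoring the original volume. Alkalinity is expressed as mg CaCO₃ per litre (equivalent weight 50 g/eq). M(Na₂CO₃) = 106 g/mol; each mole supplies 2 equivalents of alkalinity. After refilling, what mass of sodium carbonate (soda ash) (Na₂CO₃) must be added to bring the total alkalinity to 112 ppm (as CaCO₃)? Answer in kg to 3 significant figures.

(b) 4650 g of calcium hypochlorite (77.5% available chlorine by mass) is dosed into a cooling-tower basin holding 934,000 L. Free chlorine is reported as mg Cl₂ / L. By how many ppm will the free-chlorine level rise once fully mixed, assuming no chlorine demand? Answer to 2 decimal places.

(a) After draining 45% and refilling: 125 × 0.55 + 24 × 0.45 = 79.55 ppm.
(a) Deficit to target: 112 − 79.55 = 32.45 mg/L.
(a) As CaCO₃: 32.45 mg/L × 474,000 L = 15,380 g; ÷ 50 g/eq ÷ 2 = 153.8 mol Na₂CO₃.
(a) Mass: 153.8 × 106 = 16,300 g.

(b) Available chlorine delivered: 4650 g × 0.775 = 3604 g as Cl₂.
(b) Concentration rise: 3604 g / 934,000 L = 3.858 mg/L = 3.86 ppm.

(a) 16.3 kg; (b) 3.86 ppm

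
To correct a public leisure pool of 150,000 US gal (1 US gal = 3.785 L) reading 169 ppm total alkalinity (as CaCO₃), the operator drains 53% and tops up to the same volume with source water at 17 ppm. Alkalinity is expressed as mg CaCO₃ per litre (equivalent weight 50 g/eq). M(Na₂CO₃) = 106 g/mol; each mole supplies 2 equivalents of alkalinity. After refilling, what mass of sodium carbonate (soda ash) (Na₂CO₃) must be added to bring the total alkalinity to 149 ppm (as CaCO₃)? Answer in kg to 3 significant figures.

36.4 kg

Volume: 150,000 US gal × 3.785 L/gal = 567,750 L.
After draining 53% and refilling: 169 × 0.47 + 17 × 0.53 = 88.44 ppm.
Deficit to target: 149 − 88.44 = 60.56 mg/L.
As CaCO₃: 60.56 mg/L × 567,750 L = 34,380 g; ÷ 50 g/eq ÷ 2 = 343.8 mol Na₂CO₃.
Mass: 343.8 × 106 = 36,450 g.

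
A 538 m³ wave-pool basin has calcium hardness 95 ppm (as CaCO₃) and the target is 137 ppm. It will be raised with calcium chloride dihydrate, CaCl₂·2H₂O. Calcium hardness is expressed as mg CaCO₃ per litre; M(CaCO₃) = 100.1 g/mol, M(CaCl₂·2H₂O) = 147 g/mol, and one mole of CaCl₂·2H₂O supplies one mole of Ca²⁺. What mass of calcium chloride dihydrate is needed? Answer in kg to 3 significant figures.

33.2 kg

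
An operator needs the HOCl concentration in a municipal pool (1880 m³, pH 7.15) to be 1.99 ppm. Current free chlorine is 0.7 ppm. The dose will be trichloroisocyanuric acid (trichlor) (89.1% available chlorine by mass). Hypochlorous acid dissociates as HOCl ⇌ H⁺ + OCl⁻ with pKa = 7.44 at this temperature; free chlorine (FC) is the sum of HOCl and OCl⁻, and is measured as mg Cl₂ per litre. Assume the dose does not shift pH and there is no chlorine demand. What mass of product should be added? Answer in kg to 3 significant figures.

4.88 kg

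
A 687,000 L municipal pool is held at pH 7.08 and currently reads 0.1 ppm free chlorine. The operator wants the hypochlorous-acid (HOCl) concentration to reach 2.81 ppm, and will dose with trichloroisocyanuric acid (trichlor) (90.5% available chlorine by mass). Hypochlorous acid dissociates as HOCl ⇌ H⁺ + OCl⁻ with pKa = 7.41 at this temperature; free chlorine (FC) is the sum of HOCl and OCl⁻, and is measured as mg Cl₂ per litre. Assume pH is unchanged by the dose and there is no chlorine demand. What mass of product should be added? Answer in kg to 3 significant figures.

[OCl⁻]/[HOCl] = 10^(pH − pKa) = 10^(7.08 − 7.41) = 0.4677; fraction as HOCl = 1/(1 + 0.4677) = 0.6813.
Free chlorine required for 2.81 ppm HOCl: 2.81 / 0.6813 = 4.124 ppm.
FC to add: 4.124 − 0.1 = 4.024 mg/L as Cl₂.
Cl₂ equivalent: 4.024 mg/L × 687,000 L = 2765 g.
Product at 90.5% available Cl: 2765 / 0.905 = 3055 g.

3.05 kg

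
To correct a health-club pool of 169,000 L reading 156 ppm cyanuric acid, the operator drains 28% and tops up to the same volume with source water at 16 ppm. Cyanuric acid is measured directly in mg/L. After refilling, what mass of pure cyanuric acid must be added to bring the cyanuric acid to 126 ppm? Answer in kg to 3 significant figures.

1.55 kg

After draining 28% and refilling: 156 × 0.72 + 16 × 0.28 = 116.8 ppm.
Deficit to target: 126 − 116.8 = 9.2 mg/L.
Mass: 9.2 mg/L × 169,000 L = 1555 g cyanuric acid.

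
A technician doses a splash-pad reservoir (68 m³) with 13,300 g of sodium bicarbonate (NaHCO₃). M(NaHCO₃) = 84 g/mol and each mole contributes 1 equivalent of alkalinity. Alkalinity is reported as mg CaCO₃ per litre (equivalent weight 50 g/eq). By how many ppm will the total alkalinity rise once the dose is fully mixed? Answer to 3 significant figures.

116 ppm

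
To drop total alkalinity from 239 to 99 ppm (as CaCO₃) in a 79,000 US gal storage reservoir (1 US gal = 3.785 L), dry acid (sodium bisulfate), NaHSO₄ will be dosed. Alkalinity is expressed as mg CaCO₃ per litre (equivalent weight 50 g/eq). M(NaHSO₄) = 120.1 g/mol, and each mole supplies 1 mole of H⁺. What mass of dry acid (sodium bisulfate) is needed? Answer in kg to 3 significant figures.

101 kg

Volume: 79,000 US gal × 3.785 L/gal = 299,015 L.
Alkalinity to neutralize: (239 − 99) = 140 mg/L as CaCO₃ × 299,015 L = 41,860 g as CaCO₃.
Equivalents of H⁺ required: 41,860 ÷ 50 g/eq = 837.2 eq = 837.2 mol NaHSO₄.
Mass of NaHSO₄: 837.2 × 120.1 = 100,600 g.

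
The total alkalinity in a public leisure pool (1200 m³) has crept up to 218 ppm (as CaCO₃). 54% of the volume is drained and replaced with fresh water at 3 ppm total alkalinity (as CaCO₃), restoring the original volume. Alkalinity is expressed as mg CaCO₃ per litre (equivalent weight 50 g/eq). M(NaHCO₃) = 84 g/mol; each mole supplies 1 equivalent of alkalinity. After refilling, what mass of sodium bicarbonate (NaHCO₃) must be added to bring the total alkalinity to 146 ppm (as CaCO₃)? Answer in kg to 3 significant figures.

Volume: 1200 m³ = 1,200,000 L.
After draining 54% and refilling: 218 × 0.46 + 3 × 0.54 = 101.9 ppm.
Deficit to target: 146 − 101.9 = 44.1 mg/L.
As CaCO₃: 44.1 mg/L × 1,200,000 L = 52,920 g; ÷ 50 g/eq ÷ 1 = 1058 mol NaHCO₃.
Mass: 1058 × 84 = 88,910 g.

88.9 kg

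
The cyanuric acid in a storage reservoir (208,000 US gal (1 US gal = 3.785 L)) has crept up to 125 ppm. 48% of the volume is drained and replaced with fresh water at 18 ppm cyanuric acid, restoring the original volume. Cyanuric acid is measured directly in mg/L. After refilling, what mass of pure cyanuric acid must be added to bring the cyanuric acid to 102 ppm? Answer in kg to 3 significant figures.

Volume: 208,000 US gal × 3.785 L/gal = 787,280 L.
After draining 48% and refilling: 125 × 0.52 + 18 × 0.48 = 73.64 ppm.
Deficit to target: 102 − 73.64 = 28.36 mg/L.
Mass: 28.36 mg/L × 787,280 L = 22,330 g cyanuric acid.

22.3 kg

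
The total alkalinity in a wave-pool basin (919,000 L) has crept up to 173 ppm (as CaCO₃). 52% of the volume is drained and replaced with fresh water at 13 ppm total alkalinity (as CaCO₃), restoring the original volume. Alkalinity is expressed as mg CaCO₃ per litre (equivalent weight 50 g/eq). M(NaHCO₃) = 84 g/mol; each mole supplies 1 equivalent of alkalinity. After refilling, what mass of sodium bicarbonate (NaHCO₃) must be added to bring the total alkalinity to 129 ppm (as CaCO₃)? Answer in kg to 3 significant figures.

After draining 52% and refilling: 173 × 0.48 + 13 × 0.52 = 89.8 ppm.
Deficit to target: 129 − 89.8 = 39.2 mg/L.
As CaCO₃: 39.2 mg/L × 919,000 L = 36,020 g; ÷ 50 g/eq ÷ 1 = 720.5 mol NaHCO₃.
Mass: 720.5 × 84 = 60,520 g.

60.5 kg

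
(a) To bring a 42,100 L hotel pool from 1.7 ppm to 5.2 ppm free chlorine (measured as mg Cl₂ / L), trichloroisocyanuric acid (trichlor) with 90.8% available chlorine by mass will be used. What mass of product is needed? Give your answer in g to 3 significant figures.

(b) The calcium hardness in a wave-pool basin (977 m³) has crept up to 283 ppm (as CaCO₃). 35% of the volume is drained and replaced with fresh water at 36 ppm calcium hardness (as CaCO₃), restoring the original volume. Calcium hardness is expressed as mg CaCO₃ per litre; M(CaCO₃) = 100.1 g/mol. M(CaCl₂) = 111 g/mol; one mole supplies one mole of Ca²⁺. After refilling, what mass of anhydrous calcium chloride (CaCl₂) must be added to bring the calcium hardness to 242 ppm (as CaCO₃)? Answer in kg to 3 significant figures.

(a) 162 g; (b) 49.2 kg

(a) Chlorine deficit: 5.2 − 1.7 = 3.5 ppm = 3.5 mg/L as Cl₂.
(a) Cl₂ equivalent needed: 3.5 mg/L × 42,100 L = 147,400 mg = 147.3 g.
(a) Product at 90.8% available chlorine: 147.3 / 0.908 = 162.3 g.

(b) Volume: 977 m³ = 977,000 L.
(b) After draining 35% and refilling: 283 × 0.65 + 36 × 0.35 = 196.55 ppm.
(b) Deficit to target: 242 − 196.55 = 45.45 mg/L.
(b) As CaCO₃: 45.45 mg/L × 977,000 L = 44,400 g; ÷ 100.1 = 443.6 mol Ca²⁺.
(b) Mass: 443.6 × 111 = 49,240 g.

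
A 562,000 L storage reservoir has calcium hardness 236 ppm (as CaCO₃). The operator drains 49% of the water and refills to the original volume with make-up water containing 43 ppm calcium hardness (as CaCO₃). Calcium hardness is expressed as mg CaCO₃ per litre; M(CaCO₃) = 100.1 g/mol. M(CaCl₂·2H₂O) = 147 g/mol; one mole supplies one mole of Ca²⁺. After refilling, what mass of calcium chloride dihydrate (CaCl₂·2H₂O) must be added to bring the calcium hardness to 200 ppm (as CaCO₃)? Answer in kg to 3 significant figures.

48.3 kg

After draining 49% and refilling: 236 × 0.51 + 43 × 0.49 = 141.43 ppm.
Deficit to target: 200 − 141.43 = 58.57 mg/L.
As CaCO₃: 58.57 mg/L × 562,000 L = 32,920 g; ÷ 100.1 = 328.8 mol Ca²⁺.
Mass: 328.8 × 147 = 48,340 g.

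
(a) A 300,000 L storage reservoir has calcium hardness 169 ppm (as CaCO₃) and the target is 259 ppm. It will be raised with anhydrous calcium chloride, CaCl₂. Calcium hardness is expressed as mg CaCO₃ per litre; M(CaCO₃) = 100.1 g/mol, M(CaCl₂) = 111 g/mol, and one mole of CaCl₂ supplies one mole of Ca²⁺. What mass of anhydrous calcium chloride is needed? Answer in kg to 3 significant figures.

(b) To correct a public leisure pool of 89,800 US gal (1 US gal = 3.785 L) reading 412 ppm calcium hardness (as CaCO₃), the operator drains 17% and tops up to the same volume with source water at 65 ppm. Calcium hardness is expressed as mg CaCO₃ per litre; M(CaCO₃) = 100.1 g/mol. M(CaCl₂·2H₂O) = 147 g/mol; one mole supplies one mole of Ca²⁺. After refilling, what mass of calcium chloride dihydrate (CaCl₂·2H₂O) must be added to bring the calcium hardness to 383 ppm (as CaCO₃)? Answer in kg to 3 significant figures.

(a) 29.9 kg; (b) 15.0 kg

(a) Hardness to add: (259 − 169) = 90 mg/L as CaCO₃ × 300,000 L = 27,000 g as CaCO₃.
(a) Moles of Ca²⁺ (1 mol Ca²⁺ ≡ 1 mol CaCO₃): 27,000 / 100.1 g/mol = 269.7 mol.
(a) Mass of CaCl₂: 269.7 × 111 = 29,940 g.

(b) Volume: 89,800 US gal × 3.785 L/gal = 339,893 L.
(b) After draining 17% and refilling: 412 × 0.83 + 65 × 0.17 = 353.01 ppm.
(b) Deficit to target: 383 − 353.01 = 29.99 mg/L.
(b) As CaCO₃: 29.99 mg/L × 339,893 L = 10,190 g; ÷ 100.1 = 101.8 mol Ca²⁺.
(b) Mass: 101.8 × 147 = 14,970 g.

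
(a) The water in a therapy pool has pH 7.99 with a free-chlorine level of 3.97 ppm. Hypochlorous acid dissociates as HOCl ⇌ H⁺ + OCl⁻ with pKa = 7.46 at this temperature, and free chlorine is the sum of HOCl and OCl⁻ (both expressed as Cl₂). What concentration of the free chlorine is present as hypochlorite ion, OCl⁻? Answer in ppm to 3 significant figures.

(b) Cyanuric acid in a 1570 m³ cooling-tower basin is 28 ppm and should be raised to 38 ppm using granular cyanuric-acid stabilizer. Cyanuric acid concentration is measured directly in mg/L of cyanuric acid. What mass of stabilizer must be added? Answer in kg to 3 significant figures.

(a) [OCl⁻]/[HOCl] = 10^(pH − pKa) = 10^(7.99 − 7.46) = 10^0.53 = 3.388.
(a) Fraction as HOCl = 1 / (1 + 3.388) = 0.2279.
(a) OCl⁻ = (1 − 0.2279) × 3.97 ppm = 3.065 ppm.

(b) Volume: 1570 m³ = 1,570,000 L.
(b) CYA to add: (38 − 28) = 10 mg/L × 1,570,000 L = 15,700 g cyanuric acid.

(a) 3.07 ppm; (b) 15.7 kg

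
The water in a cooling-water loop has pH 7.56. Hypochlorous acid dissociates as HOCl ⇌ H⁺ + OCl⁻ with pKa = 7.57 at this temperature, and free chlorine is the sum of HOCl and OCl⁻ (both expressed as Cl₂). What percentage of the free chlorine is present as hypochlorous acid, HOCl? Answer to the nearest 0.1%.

[OCl⁻]/[HOCl] = 10^(pH − pKa) = 10^(7.56 − 7.57) = 10^-0.01 = 0.9772.
Fraction as HOCl = 1 / (1 + 0.9772) = 0.5058.

50.6%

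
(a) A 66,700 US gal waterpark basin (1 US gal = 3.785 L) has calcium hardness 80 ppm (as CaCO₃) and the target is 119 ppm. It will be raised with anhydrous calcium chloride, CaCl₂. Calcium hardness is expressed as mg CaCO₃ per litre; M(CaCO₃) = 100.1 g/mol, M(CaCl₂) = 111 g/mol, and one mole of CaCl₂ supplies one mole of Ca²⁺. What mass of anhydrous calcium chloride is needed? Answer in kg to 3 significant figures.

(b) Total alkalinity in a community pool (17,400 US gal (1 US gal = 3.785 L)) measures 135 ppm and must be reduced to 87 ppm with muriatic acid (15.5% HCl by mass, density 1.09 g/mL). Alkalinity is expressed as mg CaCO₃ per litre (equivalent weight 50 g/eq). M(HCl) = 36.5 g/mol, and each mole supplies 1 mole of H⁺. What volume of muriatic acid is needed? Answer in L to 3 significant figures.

(a) Volume: 66,700 US gal × 3.785 L/gal = 252,460 L.
(a) Hardness to add: (119 − 80) = 39 mg/L as CaCO₃ × 252,460 L = 9846 g as CaCO₃.
(a) Moles of Ca²⁺ (1 mol Ca²⁺ ≡ 1 mol CaCO₃): 9846 / 100.1 g/mol = 98.36 mol.
(a) Mass of CaCl₂: 98.36 × 111 = 10,920 g.

(b) Volume: 17,400 US gal × 3.785 L/gal = 65,859 L.
(b) Alkalinity to neutralize: (135 − 87) = 48 mg/L as CaCO₃ × 65,859 L = 3161 g as CaCO₃.
(b) Equivalents of H⁺ required: 3161 ÷ 50 g/eq = 63.22 eq = 63.22 mol HCl.
(b) Mass of HCl: 63.22 × 36.5 = 2308 g.
(b) Mass of 15.5% solution: 2308 / 0.155 = 14,890 g.
(b) Volume: 14,890 g ÷ 1.09 g/mL = 13,660 mL.

(a) 10.9 kg; (b) 13.7 L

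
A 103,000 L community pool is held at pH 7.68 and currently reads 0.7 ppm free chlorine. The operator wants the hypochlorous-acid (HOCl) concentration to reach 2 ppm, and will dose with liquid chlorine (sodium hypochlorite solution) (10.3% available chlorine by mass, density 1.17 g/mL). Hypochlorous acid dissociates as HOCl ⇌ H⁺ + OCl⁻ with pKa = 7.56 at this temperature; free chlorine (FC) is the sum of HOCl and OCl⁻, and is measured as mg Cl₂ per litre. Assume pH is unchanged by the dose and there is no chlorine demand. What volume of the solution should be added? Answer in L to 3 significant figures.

[OCl⁻]/[HOCl] = 10^(pH − pKa) = 10^(7.68 − 7.56) = 1.318; fraction as HOCl = 1/(1 + 1.318) = 0.4314.
Free chlorine required for 2 ppm HOCl: 2 / 0.4314 = 4.637 ppm.
FC to add: 4.637 − 0.7 = 3.937 mg/L as Cl₂.
Cl₂ equivalent: 3.937 mg/L × 103,000 L = 405.5 g.
Product at 10.3% available Cl: 405.5 / 0.103 = 3937 g.
Volume: 3937 g ÷ 1.17 g/mL = 3365 mL.

3.36 L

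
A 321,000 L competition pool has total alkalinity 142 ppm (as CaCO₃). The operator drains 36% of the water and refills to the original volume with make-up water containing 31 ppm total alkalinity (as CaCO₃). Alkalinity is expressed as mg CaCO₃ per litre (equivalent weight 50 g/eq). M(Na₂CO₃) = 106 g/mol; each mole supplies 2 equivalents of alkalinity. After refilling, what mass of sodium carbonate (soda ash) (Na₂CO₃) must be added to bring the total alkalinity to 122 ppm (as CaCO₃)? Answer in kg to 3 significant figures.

After draining 36% and refilling: 142 × 0.64 + 31 × 0.36 = 102.04 ppm.
Deficit to target: 122 − 102.04 = 19.96 mg/L.
As CaCO₃: 19.96 mg/L × 321,000 L = 6407 g; ÷ 50 g/eq ÷ 2 = 64.07 mol Na₂CO₃.
Mass: 64.07 × 106 = 6792 g.

6.79 kg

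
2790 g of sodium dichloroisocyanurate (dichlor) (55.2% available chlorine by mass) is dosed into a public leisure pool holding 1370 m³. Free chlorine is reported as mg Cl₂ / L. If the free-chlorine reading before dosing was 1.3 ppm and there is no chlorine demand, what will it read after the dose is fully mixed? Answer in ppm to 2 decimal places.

2.42 ppm

Volume: 1370 m³ = 1,370,000 L.
Available chlorine delivered: 2790 g × 0.552 = 1540 g as Cl₂.
Concentration rise: 1540 g / 1,370,000 L = 1.124 mg/L = 1.12 ppm.
Final FC: 1.3 + 1.12 = 2.42 ppm.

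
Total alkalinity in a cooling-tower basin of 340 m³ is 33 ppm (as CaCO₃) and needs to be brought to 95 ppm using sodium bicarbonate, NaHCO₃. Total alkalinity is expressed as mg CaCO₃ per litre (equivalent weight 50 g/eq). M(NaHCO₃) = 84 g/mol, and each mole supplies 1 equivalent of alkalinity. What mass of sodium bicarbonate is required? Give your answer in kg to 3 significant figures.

Volume: 340 m³ = 340,000 L.
Alkalinity to add: (95 − 33) = 62 mg/L as CaCO₃ × 340,000 L = 21,080 g as CaCO₃.
Equivalents: 21,080 g ÷ 50 g/eq = 421.6 eq.
NaHCO₃ supplies 1 eq per mole → 421.6 mol.
Mass: 421.6 mol × 84 g/mol = 35,410 g.

35.4 kg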